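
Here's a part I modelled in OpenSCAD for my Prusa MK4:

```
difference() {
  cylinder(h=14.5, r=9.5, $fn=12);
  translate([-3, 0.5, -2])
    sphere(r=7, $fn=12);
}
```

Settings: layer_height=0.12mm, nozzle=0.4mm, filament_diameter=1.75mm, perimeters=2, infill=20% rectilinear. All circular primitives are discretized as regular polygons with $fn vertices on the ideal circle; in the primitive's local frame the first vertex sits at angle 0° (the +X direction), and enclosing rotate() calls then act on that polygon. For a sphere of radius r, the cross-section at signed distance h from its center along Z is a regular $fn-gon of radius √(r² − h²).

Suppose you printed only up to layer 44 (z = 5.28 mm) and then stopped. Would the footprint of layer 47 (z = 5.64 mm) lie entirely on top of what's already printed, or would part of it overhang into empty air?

entirely on top

Compare the two slices. At z = 5.28: the r=9.5 cylinder contributes a regular 12-gon of circumradius 9.5 (area = (12/2)·9.500²·sin(360°/12) = 270.75 mm²); the sphere at (-3, 0.5) does not reach this height (|z−center|=7.280 > r=7); After the difference (first − rest): none of the subtracted shapes is present at this height, so the r=9.5 cylinder is unchanged — area = 270.75 mm². At z = 5.64: the r=9.5 cylinder gives a regular 12-gon of circumradius 9.5 (constant along its height) (area = (12/2)·9.500²·sin(360°/12) = 270.75 mm²); the sphere at (-3, 0.5) is absent (|z−center|=7.640 > r=7); After the difference (first − rest): none of the subtracted shapes is present at this height, so the r=9.5 cylinder is unchanged — area = 270.75 mm². Checking containment: the cross-section at z = 5.64 is a subset of the cross-section at z = 5.28.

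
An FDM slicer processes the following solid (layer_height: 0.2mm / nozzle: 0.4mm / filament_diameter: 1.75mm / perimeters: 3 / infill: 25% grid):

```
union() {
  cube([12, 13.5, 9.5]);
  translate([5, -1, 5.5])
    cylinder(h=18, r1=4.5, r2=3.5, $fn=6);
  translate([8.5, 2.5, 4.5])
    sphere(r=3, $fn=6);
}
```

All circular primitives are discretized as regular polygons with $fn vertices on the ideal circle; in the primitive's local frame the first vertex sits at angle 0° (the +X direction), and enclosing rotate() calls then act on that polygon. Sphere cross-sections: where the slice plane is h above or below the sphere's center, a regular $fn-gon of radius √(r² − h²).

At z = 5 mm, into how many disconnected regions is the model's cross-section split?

1

At z = 5 mm: the cube (footprint 12×13.5) is included at this height; the cone at (5, -1) is absent (z outside [5.5, 23.5]); the r=3 sphere at (8.5, 2.5) slices to a regular 6-gon of circumradius 2.958 (√(r²−h²) with h=0.5 from center); Taking the union: the regions partially overlap (shared area 22.55 mm²), so overlapping operands fuse into one piece — 1 connected region. The result has 1 disconnected region.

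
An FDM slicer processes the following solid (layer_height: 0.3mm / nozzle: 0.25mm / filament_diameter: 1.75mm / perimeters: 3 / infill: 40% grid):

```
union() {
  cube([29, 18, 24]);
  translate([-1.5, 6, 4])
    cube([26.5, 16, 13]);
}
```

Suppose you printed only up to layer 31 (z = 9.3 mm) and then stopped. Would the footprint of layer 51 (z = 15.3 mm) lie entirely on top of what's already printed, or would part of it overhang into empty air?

Compare the two slices. At z = 9.3: the cube is present — its section is the full 29×18 rectangle (area 522.00 mm²); the 26.5×16 cube at (-1.5, 6) contributes its full rectangle (area 424.00 mm²); Taking the union: the regions partially overlap — summed areas 946.00 mm² minus the doubly-counted overlap 300.00 mm² gives 646.00 mm² — area = 646.00 mm². At z = 15.3: the cube (footprint 29×18) is included at this height (area 522.00 mm²); the 26.5×16 cube at (-1.5, 6) contributes its full rectangle (area 424.00 mm²); Taking the union: the regions partially overlap — summed areas 946.00 mm² minus the doubly-counted overlap 300.00 mm² gives 646.00 mm² — area = 646.00 mm². Checking containment: the cross-section at z = 15.3 is a subset of the cross-section at z = 9.3.

entirely on top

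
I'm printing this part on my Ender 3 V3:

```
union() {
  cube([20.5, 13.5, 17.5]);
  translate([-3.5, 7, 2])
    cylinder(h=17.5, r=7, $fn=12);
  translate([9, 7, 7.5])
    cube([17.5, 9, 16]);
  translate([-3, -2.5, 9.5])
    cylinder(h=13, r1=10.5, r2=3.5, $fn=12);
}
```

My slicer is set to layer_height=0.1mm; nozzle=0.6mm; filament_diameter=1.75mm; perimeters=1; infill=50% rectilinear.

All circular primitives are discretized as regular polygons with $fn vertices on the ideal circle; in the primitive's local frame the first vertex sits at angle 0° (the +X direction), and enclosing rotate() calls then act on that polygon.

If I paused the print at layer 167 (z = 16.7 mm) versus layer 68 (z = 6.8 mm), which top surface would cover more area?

Layer 167 (z = 16.7): the cube is present — its section is the full 20.5×13.5 rectangle (area 276.75 mm²); the r=7 cylinder at (-3.5, 7) gives a regular 12-gon of circumradius 7 (constant along its height) (area = (12/2)·7.000²·sin(360°/12) = 147.00 mm²); the cube at (9, 7) is present — its section is the full 17.5×9 rectangle (area 157.50 mm²); the cone at (-3, -2.5): at t=0.554 of its height the radius interpolates to r₁+(r₂−r₁)t = 6.623, giving a regular 12-gon of that circumradius (area = (12/2)·6.623²·sin(360°/12) = 131.60 mm²); Combining (union): the regions partially overlap — summed areas 712.85 mm² minus the doubly-counted overlap 131.25 mm² gives 581.59 mm² — area = 581.59 mm². So its area = 581.59 mm². Layer 68 (z = 6.8): the cube (footprint 20.5×13.5) is included at this height (area 276.75 mm²); the r=7 cylinder at (-3.5, 7) contributes a regular 12-gon of circumradius 7 (area = (12/2)·7.000²·sin(360°/12) = 147.00 mm²); the cube at (9, 7) is absent (z outside [7.5, 23.5]); the cone at (-3, -2.5) does not reach this height (z outside [9.5, 22.5]); Taking the union: the regions partially overlap — summed areas 423.75 mm² minus the doubly-counted overlap 27.78 mm² gives 395.97 mm² — area = 395.97 mm². So its area = 395.97 mm². Layer 167 is larger (581.59 vs 395.97 mm²).

layer 167 (z = 16.7 mm)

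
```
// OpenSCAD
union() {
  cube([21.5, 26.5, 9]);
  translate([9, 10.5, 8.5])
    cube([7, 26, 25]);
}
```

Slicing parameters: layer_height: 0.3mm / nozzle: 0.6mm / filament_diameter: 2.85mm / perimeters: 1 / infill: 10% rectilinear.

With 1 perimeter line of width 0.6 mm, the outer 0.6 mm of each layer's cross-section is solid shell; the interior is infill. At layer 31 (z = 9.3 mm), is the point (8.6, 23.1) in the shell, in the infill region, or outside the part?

outside

At z = 9.3 mm: the cube does not reach this height (z outside [0, 9]); the cube at (9, 10.5) is present — its section is the full 7×26 rectangle; Merging all regions: only the 7×26 cube at (9, 10.5) is present, so the union is just that shape — 1 connected region. Overall, the cross-section is a single solid region. The nearest boundary edge runs (9.00, 36.50)→(9.00, 10.50); distance from the point to it = 0.40 mm. The point is not inside any of the regions above, so it lies outside the cross-section (0.40 mm from the nearest boundary).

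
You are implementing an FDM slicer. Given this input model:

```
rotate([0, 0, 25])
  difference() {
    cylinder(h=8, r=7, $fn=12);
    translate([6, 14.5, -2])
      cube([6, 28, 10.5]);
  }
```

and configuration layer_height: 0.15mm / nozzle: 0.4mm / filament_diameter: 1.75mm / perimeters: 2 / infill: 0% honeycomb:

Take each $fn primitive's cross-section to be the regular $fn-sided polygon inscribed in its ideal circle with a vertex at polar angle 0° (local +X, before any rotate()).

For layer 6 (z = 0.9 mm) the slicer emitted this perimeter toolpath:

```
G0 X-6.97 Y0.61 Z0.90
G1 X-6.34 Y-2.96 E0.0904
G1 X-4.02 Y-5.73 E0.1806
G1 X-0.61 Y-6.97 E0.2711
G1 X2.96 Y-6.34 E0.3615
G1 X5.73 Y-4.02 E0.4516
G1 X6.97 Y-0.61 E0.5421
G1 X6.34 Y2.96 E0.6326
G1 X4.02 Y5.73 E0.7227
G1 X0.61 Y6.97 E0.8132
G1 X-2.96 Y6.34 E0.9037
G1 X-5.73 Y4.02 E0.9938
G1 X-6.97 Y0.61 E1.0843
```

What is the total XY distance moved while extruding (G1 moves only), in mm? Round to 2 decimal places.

43.47 mm

Sum the Euclidean lengths of each G1 segment: total = 43.47 mm.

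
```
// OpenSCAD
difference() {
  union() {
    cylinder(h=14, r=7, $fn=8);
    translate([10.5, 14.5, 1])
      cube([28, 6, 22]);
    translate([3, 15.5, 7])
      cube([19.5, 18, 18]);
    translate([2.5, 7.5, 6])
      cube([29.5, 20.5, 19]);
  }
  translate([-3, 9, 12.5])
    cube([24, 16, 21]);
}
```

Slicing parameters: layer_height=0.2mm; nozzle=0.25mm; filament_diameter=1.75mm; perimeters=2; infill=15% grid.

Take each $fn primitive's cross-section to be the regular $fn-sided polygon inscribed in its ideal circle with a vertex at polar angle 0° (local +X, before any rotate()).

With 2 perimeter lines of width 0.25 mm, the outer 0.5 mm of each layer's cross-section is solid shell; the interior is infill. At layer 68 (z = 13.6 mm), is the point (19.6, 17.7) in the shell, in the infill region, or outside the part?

At z = 13.6 mm: the cylinder: section is a regular 8-gon, circumradius r=7; the cube at (10.5, 14.5) (footprint 28×6) is included at this height; the cube at (3, 15.5) (footprint 19.5×18) is included at this height; the 29.5×20.5 cube at (2.5, 7.5) contributes its full rectangle; Merging all regions: the regions partially overlap (shared area 372.75 mm²), so overlapping operands fuse into one piece — 2 connected regions; the 24×16 cube at (-3, 9) contributes its full rectangle; Taking the first minus the rest: starting from the result so far, the 24×16 cube at (-3, 9) partially overlaps it — only the 296.00 mm² overlap (of its 384.00 mm²) is removed, clipping the outline — 2 connected regions. Overall, the cross-section has 2 separate islands. The nearest boundary edge runs (21.00, 9.00)→(21.00, 25.00); distance from the point to it = 1.40 mm. The point is not inside any of the regions above, so it lies outside the cross-section (1.40 mm from the nearest boundary).

outside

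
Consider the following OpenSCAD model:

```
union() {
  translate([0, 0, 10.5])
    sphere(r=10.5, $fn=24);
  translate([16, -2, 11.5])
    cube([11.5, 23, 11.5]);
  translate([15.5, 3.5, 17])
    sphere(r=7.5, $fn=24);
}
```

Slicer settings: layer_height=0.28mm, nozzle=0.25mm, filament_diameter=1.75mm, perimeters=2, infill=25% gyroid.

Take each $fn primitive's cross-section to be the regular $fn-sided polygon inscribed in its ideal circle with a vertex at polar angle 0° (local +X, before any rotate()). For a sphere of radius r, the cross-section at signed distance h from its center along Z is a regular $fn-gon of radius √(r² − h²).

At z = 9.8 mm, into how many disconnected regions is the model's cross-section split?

2

At z = 9.8 mm: the r=10.5 sphere slices to a regular 24-gon of circumradius 10.477 (√(r²−h²) with h=0.7 from center); the cube at (16, -2) is not intersected at this z (z outside [11.5, 23]); the sphere at (15.5, 3.5): section is a regular 24-gon, circumradius = √(r²−h²) = √(7.5²−7.2²) = 2.100; Combining (union): the 2 present regions are separate (no shared area or edge), so areas and boundary lengths simply add and each stays a separate island — 2 connected regions. The result has 2 disconnected regions.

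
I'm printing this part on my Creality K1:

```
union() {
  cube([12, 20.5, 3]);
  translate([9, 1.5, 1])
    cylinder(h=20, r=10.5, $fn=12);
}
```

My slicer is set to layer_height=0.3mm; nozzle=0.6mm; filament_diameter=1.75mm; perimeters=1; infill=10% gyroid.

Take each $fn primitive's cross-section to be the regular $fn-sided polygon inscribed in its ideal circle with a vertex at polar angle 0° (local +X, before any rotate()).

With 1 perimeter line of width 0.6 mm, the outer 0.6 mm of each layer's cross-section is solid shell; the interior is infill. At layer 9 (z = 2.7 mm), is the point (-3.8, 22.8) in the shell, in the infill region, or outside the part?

outside

At z = 2.7 mm: the cube (footprint 12×20.5) is included at this height; the cylinder at (9, 1.5): section is a regular 12-gon, circumradius r=10.5; Combining (union): the regions partially overlap (shared area 126.80 mm²), so overlapping operands fuse into one piece — 1 connected region. Overall, the cross-section is a single solid region. The nearest boundary edge runs (0.00, 6.84)→(0.00, 20.50); distance from the point to it = 4.44 mm. The point is not inside any of the regions above, so it lies outside the cross-section (4.44 mm from the nearest boundary).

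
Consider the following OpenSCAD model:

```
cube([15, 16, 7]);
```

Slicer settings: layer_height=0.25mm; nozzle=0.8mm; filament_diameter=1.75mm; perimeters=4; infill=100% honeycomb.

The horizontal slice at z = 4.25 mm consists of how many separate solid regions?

1

At z = 4.25 mm: the 15×16 cube contributes its full rectangle. The result has 1 disconnected region.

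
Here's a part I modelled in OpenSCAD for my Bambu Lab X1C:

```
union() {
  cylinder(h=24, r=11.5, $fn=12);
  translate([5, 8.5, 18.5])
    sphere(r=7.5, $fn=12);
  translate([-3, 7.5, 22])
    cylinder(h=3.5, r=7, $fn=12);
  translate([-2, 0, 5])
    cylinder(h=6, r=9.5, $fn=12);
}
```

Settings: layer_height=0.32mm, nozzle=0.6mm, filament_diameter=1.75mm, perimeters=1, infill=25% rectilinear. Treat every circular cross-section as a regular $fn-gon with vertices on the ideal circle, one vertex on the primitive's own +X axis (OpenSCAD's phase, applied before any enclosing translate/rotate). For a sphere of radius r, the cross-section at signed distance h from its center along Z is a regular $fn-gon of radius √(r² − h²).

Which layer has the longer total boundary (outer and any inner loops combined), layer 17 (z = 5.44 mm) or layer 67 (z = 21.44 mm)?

layer 67 (z = 21.44 mm)

Layer 17 (z = 5.44): the r=11.5 cylinder gives a regular 12-gon of circumradius 11.5 (constant along its height) (perimeter = 2·12·11.500·sin(180°/12) = 71.43 mm); the sphere at (5, 8.5) does not reach this height (|z−center|=13.060 > r=7.5); the cylinder at (-3, 7.5) does not reach this height (z outside [22, 25.5]); the r=9.5 cylinder at (-2, 0) contributes a regular 12-gon of circumradius 9.5 (perimeter = 2·12·9.500·sin(180°/12) = 59.01 mm); Taking the union: the r=9.5 cylinder at (-2, 0) lies entirely inside the r=11.5 cylinder, so the union is just the r=11.5 cylinder — boundary = 71.43 mm. So its perimeter = 71.43 mm. Layer 67 (z = 21.44): the r=11.5 cylinder contributes a regular 12-gon of circumradius 11.5 (perimeter = 2·12·11.500·sin(180°/12) = 71.43 mm); the sphere at (5, 8.5): section is a regular 12-gon, circumradius = √(r²−h²) = √(7.5²−2.94²) = 6.900 (perimeter = 2·12·6.900·sin(180°/12) = 42.86 mm); the cylinder at (-3, 7.5) is not intersected at this z (z outside [22, 25.5]); the cylinder at (-2, 0) does not reach this height (z outside [5, 11]); Merging all regions: the regions partially overlap (shared area 80.53 mm²), so the edge portions inside another operand are dropped and the merged outline is re-measured after clipping — boundary = 80.05 mm. So its perimeter = 80.05 mm. Layer 67 is larger (80.05 vs 71.43 mm).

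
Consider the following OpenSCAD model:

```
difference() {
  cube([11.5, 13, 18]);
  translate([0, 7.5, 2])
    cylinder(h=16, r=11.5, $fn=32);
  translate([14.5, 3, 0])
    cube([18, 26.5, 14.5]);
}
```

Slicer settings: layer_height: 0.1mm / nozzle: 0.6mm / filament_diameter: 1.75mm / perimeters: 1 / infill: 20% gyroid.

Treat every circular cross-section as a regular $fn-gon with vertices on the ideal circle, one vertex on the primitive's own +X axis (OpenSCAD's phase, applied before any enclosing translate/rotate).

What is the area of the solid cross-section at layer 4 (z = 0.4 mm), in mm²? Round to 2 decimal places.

149.50 mm²

At z = 0.4 mm: the cube is present — its section is the full 11.5×13 rectangle (area 149.50 mm²); the cylinder at (0, 7.5) does not reach this height (z outside [2, 18]); the cube at (14.5, 3) is present — its section is the full 18×26.5 rectangle (area 477.00 mm²); Subtracting the remaining from the first: starting from the 11.5×13 cube (149.50 mm²), the 18×26.5 cube at (14.5, 3) misses the remaining region (no effect) — area = 149.50 mm². Overall, the cross-section is a single solid region. Net area = 149.50 mm².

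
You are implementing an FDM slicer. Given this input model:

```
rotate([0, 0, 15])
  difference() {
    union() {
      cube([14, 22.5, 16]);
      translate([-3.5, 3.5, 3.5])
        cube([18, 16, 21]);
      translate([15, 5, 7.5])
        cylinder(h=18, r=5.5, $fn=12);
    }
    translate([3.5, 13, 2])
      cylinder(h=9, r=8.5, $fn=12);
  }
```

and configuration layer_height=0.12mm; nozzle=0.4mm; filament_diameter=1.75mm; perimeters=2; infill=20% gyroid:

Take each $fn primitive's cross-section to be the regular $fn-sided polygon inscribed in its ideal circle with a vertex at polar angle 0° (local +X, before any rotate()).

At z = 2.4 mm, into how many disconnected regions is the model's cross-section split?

At z = 2.4 mm: the cube (footprint 14×22.5) is included at this height; the cube at (-3.5, 3.5) does not reach this height (z outside [3.5, 24.5]); the cylinder at (15, 5) does not reach this height (z outside [7.5, 25.5]); Combining (union): only the 14×22.5 cube is present, so the union is just that shape — 1 connected region; the r=8.5 cylinder at (3.5, 13) gives a regular 12-gon of circumradius 8.5 (constant along its height); Subtracting the remaining from the first: starting from the result so far, the r=8.5 cylinder at (3.5, 13) partially overlaps it — only the 164.59 mm² overlap (of its 216.75 mm²) is removed, clipping the outline — 1 connected region; (rotated 15° about Z; rotation is an isometry so areas/perimeters/island counts are preserved). The result has 1 disconnected region.

1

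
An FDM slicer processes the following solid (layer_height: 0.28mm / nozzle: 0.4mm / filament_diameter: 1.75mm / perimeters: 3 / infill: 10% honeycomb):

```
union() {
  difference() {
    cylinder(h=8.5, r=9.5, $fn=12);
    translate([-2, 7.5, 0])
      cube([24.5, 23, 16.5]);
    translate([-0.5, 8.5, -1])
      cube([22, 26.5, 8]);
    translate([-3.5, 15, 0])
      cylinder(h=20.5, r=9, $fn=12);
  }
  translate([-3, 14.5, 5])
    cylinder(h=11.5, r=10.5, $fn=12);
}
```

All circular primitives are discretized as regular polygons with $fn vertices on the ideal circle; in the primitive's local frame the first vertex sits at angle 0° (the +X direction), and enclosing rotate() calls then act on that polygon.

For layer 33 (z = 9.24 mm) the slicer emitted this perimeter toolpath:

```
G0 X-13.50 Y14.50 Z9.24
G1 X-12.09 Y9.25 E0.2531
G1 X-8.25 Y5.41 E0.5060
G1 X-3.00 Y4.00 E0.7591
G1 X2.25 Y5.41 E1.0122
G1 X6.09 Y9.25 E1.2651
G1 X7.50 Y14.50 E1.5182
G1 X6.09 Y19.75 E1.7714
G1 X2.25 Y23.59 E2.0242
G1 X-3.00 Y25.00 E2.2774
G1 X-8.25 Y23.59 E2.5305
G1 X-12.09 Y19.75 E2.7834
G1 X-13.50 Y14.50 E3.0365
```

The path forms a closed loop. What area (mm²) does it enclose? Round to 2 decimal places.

330.63 mm²

Apply the shoelace formula to the sequence of (X, Y) vertices; enclosed area = 330.63 mm².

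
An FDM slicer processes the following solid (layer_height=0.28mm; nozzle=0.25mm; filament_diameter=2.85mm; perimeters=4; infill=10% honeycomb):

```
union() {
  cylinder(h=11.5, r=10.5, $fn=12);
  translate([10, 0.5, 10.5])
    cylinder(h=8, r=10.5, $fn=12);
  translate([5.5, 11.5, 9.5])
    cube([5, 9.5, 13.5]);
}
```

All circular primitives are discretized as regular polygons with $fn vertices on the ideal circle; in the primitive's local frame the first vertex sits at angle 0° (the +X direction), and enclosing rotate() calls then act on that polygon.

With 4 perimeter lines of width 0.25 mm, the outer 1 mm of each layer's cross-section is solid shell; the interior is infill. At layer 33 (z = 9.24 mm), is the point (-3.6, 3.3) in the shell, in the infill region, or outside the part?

infill

At z = 9.24 mm: the r=10.5 cylinder gives a regular 12-gon of circumradius 10.5 (constant along its height); the cylinder at (10, 0.5) is not intersected at this z (z outside [10.5, 18.5]); the cube at (5.5, 11.5) is absent (z outside [9.5, 23]); Merging all regions: only the r=10.5 cylinder is present, so the union is just that shape — 1 connected region. Overall, the cross-section is a single solid region. The nearest boundary edge runs (-5.25, 9.09)→(-9.09, 5.25); distance from the point to it = 5.26 mm. The point is inside the cross-section and 5.26 mm from the nearest boundary — more than the 1 mm shell width (4 × 0.25), so it's in the infill interior.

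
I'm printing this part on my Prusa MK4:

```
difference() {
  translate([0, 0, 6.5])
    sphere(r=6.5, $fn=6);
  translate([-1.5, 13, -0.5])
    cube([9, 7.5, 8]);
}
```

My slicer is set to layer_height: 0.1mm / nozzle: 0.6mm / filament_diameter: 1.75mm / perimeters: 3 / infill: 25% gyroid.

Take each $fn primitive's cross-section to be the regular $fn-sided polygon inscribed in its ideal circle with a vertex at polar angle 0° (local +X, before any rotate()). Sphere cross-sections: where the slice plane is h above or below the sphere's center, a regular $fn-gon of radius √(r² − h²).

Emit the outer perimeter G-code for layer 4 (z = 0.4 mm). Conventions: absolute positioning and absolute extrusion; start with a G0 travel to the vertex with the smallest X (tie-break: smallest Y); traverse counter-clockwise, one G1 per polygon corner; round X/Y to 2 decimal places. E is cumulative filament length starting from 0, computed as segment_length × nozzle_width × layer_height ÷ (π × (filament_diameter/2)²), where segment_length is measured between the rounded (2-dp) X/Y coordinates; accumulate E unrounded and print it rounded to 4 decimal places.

G0 X-2.24 Y0.00 Z0.40
G1 X-1.12 Y-1.94 E0.0559
G1 X1.12 Y-1.94 E0.1118
G1 X2.24 Y0.00 E0.1676
G1 X1.12 Y1.94 E0.2235
G1 X-1.12 Y1.94 E0.2794
G1 X-2.24 Y0.00 E0.3353

At z = 0.4 mm: the sphere: section is a regular 6-gon, circumradius = √(r²−h²) = √(6.5²−6.1²) = 2.245; the 9×7.5 cube at (-1.5, 13) contributes its full rectangle; Taking the first minus the rest: starting from the r=6.5 sphere, the 9×7.5 cube at (-1.5, 13) misses the remaining region (no effect) — 1 connected region. The outline is a single polygon with 6 vertices. Extrusion per mm of travel: 0.6 × 0.1 / (π × 0.875²) = 0.024945. Accumulating E over each segment gives final E = 0.3353.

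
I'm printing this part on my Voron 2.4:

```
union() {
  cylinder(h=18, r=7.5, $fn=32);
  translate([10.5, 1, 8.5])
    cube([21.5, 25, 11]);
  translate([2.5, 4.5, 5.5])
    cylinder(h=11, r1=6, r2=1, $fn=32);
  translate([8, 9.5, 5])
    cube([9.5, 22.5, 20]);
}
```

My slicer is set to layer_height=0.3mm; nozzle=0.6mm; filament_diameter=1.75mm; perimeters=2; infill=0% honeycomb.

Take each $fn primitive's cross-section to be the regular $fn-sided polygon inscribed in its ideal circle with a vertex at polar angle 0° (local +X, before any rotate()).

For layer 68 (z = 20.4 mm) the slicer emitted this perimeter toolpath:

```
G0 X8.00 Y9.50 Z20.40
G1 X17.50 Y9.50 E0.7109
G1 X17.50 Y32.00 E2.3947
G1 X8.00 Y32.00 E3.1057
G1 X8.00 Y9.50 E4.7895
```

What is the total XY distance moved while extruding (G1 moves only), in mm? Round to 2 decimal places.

64.00 mm

Sum the Euclidean lengths of each G1 segment: total = 64.00 mm.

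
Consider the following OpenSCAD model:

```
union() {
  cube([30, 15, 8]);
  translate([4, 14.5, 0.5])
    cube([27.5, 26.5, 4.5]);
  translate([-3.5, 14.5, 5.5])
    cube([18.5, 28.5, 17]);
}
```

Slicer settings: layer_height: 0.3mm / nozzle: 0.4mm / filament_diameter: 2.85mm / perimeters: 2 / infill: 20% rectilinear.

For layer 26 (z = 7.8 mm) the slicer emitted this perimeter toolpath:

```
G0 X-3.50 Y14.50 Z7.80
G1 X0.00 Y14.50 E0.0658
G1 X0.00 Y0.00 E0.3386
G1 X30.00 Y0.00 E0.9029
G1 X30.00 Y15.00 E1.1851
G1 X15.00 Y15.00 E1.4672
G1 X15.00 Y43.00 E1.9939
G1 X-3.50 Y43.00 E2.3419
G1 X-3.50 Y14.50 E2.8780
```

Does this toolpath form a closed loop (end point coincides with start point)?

yes

Start point (G0): (-3.50, 14.50). End point (last G1): the path returns to the start — closed.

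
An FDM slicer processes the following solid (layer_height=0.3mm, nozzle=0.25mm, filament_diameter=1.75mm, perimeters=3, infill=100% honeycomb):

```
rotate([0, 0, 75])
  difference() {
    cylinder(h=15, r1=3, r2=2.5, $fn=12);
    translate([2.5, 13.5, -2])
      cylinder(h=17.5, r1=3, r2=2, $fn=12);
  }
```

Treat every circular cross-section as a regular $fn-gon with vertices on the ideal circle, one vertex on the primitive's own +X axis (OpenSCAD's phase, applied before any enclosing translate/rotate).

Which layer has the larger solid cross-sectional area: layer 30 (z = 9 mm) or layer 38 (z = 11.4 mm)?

Layer 30 (z = 9): the cone: at t=0.600 of its height the radius interpolates to r₁+(r₂−r₁)t = 2.700, giving a regular 12-gon of that circumradius (area = (12/2)·2.700²·sin(360°/12) = 21.87 mm²); the cone at (2.5, 13.5) (r1=3→r2=2) has section circumradius 2.371 here — a regular 12-gon (area = (12/2)·2.371²·sin(360°/12) = 16.87 mm²); Taking the first minus the rest: starting from the cone (21.87 mm²), the cone at (2.5, 13.5) misses the remaining region (no effect) — area = 21.87 mm²; (whole slice rotated 75° about Z — lengths, areas and connectivity unchanged). So its area = 21.87 mm². Layer 38 (z = 11.4): the cone: at t=0.760 of its height the radius interpolates to r₁+(r₂−r₁)t = 2.620, giving a regular 12-gon of that circumradius (area = (12/2)·2.620²·sin(360°/12) = 20.59 mm²); the cone at (2.5, 13.5) contributes a regular 12-gon of circumradius 2.234 (interpolated between r1=3 and r2=2 at t=0.766) (area = (12/2)·2.234²·sin(360°/12) = 14.98 mm²); After the difference (first − rest): starting from the cone (20.59 mm²), the cone at (2.5, 13.5) misses the remaining region (no effect) — area = 20.59 mm²; (rotated 75° about Z; rotation is an isometry so areas/perimeters/island counts are preserved). So its area = 20.59 mm². Layer 30 is larger (21.87 vs 20.59 mm²).

layer 30 (z = 9 mm)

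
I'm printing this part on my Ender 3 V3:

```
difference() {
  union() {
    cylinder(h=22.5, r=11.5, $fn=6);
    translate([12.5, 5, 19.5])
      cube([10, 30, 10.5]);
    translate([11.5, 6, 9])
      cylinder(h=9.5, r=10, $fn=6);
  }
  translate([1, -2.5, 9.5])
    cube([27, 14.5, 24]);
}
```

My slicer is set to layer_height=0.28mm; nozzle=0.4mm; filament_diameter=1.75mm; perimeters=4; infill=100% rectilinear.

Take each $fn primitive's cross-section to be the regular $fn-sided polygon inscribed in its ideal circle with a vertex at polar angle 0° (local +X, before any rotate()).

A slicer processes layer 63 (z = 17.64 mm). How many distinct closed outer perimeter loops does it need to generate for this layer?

At z = 17.64 mm: the r=11.5 cylinder contributes a regular 6-gon of circumradius 11.5; the cube at (12.5, 5) is not intersected at this z (z outside [19.5, 30]); the cylinder at (11.5, 6): section is a regular 6-gon, circumradius r=10; Combining (union): the regions partially overlap (shared area 69.34 mm²), so overlapping operands fuse into one piece — 1 connected region; the cube at (1, -2.5) (footprint 27×14.5) is included at this height; Subtracting the remaining from the first: starting from the result so far, the 27×14.5 cube at (1, -2.5) partially overlaps it — only the 259.11 mm² overlap (of its 391.50 mm²) is removed, clipping the outline — 2 connected regions. The result has 2 disconnected regions.

2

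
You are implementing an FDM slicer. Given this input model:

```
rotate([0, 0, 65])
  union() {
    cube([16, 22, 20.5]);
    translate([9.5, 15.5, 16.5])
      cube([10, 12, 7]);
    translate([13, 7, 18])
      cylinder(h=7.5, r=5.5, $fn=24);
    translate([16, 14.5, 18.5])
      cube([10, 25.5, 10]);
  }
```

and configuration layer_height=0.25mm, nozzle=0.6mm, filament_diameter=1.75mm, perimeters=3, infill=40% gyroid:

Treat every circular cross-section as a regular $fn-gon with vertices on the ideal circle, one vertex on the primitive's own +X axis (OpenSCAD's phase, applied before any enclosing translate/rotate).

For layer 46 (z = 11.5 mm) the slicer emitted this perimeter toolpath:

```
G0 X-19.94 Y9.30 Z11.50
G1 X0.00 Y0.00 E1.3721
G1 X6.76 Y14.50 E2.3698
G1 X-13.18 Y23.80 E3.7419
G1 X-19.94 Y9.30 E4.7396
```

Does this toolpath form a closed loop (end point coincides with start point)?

yes

Start point (G0): (-19.94, 9.30). End point (last G1): the path returns to the start — closed.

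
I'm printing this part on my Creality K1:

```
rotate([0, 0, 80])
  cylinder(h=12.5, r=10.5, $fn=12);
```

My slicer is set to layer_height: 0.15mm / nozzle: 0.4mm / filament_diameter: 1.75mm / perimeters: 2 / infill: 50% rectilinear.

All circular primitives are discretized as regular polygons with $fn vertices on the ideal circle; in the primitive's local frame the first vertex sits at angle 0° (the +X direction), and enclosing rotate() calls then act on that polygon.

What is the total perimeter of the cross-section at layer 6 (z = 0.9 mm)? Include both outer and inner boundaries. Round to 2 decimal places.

At z = 0.9 mm: the r=10.5 cylinder contributes a regular 12-gon of circumradius 10.5 (perimeter = 2·12·10.500·sin(180°/12) = 65.22 mm); (rotated 80° about Z; rotation is an isometry so areas/perimeters/island counts are preserved). Overall, the cross-section is a single solid region. Total boundary length (outer) = 65.22 mm.

65.22 mm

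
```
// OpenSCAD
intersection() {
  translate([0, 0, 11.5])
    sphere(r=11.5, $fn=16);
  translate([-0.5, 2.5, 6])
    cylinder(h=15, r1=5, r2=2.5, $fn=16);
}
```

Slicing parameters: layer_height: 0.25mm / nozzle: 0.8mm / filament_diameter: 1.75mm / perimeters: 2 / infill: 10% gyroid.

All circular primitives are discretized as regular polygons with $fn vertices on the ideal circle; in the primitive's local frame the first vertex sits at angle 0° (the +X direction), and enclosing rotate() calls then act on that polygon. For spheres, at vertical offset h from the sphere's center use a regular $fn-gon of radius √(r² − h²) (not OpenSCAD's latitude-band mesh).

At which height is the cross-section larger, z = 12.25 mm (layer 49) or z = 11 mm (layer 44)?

Layer 49 (z = 12.25): the r=11.5 sphere slices to a regular 16-gon of circumradius 11.476 (√(r²−h²) with h=0.75 from center) (area = (16/2)·11.476²·sin(360°/16) = 403.16 mm²); the cone at (-0.5, 2.5): at t=0.417 of its height the radius interpolates to r₁+(r₂−r₁)t = 3.958, giving a regular 16-gon of that circumradius (area = (16/2)·3.958²·sin(360°/16) = 47.97 mm²); Keeping only the common overlap: the cone at (-0.5, 2.5) lies inside the r=11.5 sphere, so the common part is the cone at (-0.5, 2.5) itself — area = 47.97 mm². So its area = 47.97 mm². Layer 44 (z = 11): the r=11.5 sphere contributes a regular 16-gon of circumradius √(11.5²−0.5²) = 11.489 (area = (16/2)·11.489²·sin(360°/16) = 404.11 mm²); the cone at (-0.5, 2.5) contributes a regular 16-gon of circumradius 4.167 (interpolated between r1=5 and r2=2.5 at t=0.333) (area = (16/2)·4.167²·sin(360°/16) = 53.15 mm²); Keeping only the common overlap: the cone at (-0.5, 2.5) lies inside the r=11.5 sphere, so the common part is the cone at (-0.5, 2.5) itself — area = 53.15 mm². So its area = 53.15 mm². Layer 44 is larger (53.15 vs 47.97 mm²).

layer 44 (z = 11 mm)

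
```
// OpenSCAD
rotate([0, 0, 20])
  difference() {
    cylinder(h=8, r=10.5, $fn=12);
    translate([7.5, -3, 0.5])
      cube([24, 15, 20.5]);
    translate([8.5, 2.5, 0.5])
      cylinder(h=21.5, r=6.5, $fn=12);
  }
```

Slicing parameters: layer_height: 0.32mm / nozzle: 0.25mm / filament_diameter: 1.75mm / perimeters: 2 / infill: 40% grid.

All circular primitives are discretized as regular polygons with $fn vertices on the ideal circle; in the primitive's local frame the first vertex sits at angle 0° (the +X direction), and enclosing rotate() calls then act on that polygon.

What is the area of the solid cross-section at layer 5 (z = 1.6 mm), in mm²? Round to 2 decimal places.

At z = 1.6 mm: the cylinder: section is a regular 12-gon, circumradius r=10.5 (area = (12/2)·10.500²·sin(360°/12) = 330.75 mm²); the cube at (7.5, -3) is present — its section is the full 24×15 rectangle (area 360.00 mm²); the r=6.5 cylinder at (8.5, 2.5) gives a regular 12-gon of circumradius 6.5 (constant along its height) (area = (12/2)·6.500²·sin(360°/12) = 126.75 mm²); After the difference (first − rest): starting from the r=10.5 cylinder (330.75 mm²), the 24×15 cube at (7.5, -3) partially overlaps it — only the 21.12 mm² overlap (of its 360.00 mm²) is removed, clipping the outline; the r=6.5 cylinder at (8.5, 2.5) partially overlaps it — only the 51.04 mm² overlap (of its 126.75 mm²) is removed, clipping the outline — area = 258.59 mm²; (rotated 20° about Z; rotation is an isometry so areas/perimeters/island counts are preserved). Overall, the cross-section is a single solid region. Net area = 258.59 mm².

258.59 mm²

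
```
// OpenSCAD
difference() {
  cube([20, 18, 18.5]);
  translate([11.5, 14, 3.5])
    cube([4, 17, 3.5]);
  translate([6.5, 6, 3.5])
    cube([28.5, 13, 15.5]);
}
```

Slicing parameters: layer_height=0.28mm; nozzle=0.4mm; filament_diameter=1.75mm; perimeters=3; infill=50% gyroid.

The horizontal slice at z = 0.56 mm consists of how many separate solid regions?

1

At z = 0.56 mm: the 20×18 cube contributes its full rectangle; the cube at (11.5, 14) does not reach this height (z outside [3.5, 7]); the cube at (6.5, 6) does not reach this height (z outside [3.5, 19]); Subtracting the remaining from the first: none of the subtracted shapes is present at this height, so the 20×18 cube is unchanged — 1 connected region. The result has 1 disconnected region.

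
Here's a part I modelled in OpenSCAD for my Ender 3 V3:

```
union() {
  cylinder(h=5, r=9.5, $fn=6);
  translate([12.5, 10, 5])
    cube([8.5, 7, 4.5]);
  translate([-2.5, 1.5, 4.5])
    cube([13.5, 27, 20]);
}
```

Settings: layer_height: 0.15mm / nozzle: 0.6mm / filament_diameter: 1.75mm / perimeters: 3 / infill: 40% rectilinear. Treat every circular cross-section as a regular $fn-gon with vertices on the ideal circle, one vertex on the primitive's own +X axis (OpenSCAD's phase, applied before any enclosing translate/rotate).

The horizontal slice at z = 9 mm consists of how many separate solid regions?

2

At z = 9 mm: the cylinder is not intersected at this z (z outside [0, 5]); the 8.5×7 cube at (12.5, 10) contributes its full rectangle; the cube at (-2.5, 1.5) (footprint 13.5×27) is included at this height; Taking the union: the 2 present regions are separate (no shared area or edge), so areas and boundary lengths simply add and each stays a separate island — 2 connected regions. The result has 2 disconnected regions.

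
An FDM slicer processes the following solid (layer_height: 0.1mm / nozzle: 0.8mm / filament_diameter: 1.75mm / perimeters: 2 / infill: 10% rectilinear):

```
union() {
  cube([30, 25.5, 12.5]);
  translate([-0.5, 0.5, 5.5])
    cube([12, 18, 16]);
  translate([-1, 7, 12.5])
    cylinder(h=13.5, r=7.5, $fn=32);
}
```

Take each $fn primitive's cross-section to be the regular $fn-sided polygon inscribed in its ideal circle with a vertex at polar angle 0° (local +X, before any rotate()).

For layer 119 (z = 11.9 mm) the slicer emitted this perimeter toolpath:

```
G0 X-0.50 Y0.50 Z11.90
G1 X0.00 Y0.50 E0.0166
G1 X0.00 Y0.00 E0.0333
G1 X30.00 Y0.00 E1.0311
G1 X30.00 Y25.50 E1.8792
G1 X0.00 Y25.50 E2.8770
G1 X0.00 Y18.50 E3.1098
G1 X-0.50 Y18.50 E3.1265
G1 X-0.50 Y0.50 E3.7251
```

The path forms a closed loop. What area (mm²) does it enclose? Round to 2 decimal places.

Apply the shoelace formula to the sequence of (X, Y) vertices; enclosed area = 774.00 mm².

774.00 mm²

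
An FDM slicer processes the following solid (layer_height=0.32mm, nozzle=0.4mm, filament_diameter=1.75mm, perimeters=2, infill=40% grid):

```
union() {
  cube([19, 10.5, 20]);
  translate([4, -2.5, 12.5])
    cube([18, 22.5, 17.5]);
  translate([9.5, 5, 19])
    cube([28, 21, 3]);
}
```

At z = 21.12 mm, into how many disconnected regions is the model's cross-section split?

At z = 21.12 mm: the cube is not intersected at this z (z outside [0, 20]); the cube at (4, -2.5) (footprint 18×22.5) is included at this height; the cube at (9.5, 5) (footprint 28×21) is included at this height; Taking the union: the regions partially overlap (shared area 187.50 mm²), so overlapping operands fuse into one piece — 1 connected region. The result has 1 disconnected region.

1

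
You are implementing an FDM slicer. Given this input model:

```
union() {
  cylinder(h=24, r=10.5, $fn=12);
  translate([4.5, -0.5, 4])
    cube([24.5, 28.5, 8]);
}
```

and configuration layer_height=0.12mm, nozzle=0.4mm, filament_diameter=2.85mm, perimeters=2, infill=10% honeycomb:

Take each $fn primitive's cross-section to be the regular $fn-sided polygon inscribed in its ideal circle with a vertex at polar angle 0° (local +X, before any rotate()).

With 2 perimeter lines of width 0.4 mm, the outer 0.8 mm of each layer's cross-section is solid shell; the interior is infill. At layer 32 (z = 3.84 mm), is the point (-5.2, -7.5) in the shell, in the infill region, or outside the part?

At z = 3.84 mm: the r=10.5 cylinder contributes a regular 12-gon of circumradius 10.5; the cube at (4.5, -0.5) does not reach this height (z outside [4, 12]); Merging all regions: only the r=10.5 cylinder is present, so the union is just that shape — 1 connected region. Overall, the cross-section is a single solid region. The nearest boundary edge runs (-9.09, -5.25)→(-5.25, -9.09); distance from the point to it = 1.16 mm. The point is inside the cross-section and 1.16 mm from the nearest boundary — more than the 0.8 mm shell width (2 × 0.4), so it's in the infill interior.

infill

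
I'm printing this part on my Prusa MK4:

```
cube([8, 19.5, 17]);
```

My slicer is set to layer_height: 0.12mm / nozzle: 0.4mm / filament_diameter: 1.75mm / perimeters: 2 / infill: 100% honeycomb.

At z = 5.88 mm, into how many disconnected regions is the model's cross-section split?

1

At z = 5.88 mm: the cube is present — its section is the full 8×19.5 rectangle. The result has 1 disconnected region.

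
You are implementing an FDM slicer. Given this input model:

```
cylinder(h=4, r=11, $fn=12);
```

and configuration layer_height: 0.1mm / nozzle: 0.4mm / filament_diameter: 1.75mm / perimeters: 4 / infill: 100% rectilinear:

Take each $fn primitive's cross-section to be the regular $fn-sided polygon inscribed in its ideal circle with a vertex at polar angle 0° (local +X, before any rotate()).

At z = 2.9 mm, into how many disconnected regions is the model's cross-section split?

At z = 2.9 mm: the r=11 cylinder contributes a regular 12-gon of circumradius 11. The result has 1 disconnected region.

1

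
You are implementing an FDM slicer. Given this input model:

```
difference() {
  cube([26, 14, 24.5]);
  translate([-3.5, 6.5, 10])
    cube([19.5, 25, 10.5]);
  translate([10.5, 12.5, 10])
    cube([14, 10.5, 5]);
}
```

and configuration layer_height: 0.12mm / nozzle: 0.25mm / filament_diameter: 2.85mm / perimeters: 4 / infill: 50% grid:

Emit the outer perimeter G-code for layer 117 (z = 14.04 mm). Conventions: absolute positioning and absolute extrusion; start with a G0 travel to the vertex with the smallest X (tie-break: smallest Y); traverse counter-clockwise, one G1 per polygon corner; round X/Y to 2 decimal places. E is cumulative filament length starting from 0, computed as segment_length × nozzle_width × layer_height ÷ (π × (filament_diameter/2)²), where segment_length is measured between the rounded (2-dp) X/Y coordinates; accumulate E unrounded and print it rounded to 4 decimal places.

G0 X0.00 Y0.00 Z14.04
G1 X26.00 Y0.00 E0.1223
G1 X26.00 Y14.00 E0.1881
G1 X24.50 Y14.00 E0.1952
G1 X24.50 Y12.50 E0.2022
G1 X16.00 Y12.50 E0.2422
G1 X16.00 Y6.50 E0.2704
G1 X0.00 Y6.50 E0.3456
G1 X0.00 Y0.00 E0.3762

At z = 14.04 mm: the cube (footprint 26×14) is included at this height; the cube at (-3.5, 6.5) (footprint 19.5×25) is included at this height; the cube at (10.5, 12.5) is present — its section is the full 14×10.5 rectangle; Subtracting the remaining from the first: starting from the 26×14 cube, the 19.5×25 cube at (-3.5, 6.5) partially overlaps it — only the 120.00 mm² overlap (of its 487.50 mm²) is removed, clipping the outline; the 14×10.5 cube at (10.5, 12.5) partially overlaps it — only the 12.75 mm² overlap (of its 147.00 mm²) is removed, clipping the outline — 1 connected region. The outline is a single polygon with 8 vertices. Extrusion per mm of travel: 0.25 × 0.12 / (π × 1.425²) = 0.004703. Accumulating E over each segment gives final E = 0.3762.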